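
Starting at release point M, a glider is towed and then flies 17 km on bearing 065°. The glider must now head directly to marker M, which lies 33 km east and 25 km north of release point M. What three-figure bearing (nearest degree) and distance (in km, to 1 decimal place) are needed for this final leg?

Leg 1 (065°, 17 km): east 17 sin 65° = 15.41, north 17 cos 65° = 7.18
Current position: (15.41, 7.18). Target: (33, 25). Remaining: Δeast = 17.59, Δnorth = 17.82.
Bearing = atan2(17.59, 17.82) mod 360° = 44.64°; distance = √((17.59)² + (17.82)²) = 25.038 km.

045°, 25.0 km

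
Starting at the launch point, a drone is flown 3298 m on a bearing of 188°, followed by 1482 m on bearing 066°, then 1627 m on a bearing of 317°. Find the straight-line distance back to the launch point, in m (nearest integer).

1489 m

Leg 1 (188°, 3298 m): east 3298 sin 188° = -458.99, north 3298 cos 188° = -3265.90
Leg 2 (066°, 1482 m): east 1482 sin 66° = 1353.87, north 1482 cos 66° = 602.78
Leg 3 (317°, 1627 m): east 1627 sin 317° = -1109.61, north 1627 cos 317° = 1189.91
Net: -214.73 east, -1473.21 north. Distance = √((-214.73)² + (-1473.21)²) = 1488.775 m.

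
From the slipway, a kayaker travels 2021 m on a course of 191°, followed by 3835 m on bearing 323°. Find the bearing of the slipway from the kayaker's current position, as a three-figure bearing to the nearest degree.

112°

Leg 1 (191°, 2021 m): east 2021 sin 191° = -385.62, north 2021 cos 191° = -1983.87
Leg 2 (323°, 3835 m): east 3835 sin 323° = -2307.96, north 3835 cos 323° = 3062.77
Net displacement: -2693.59 east, 1078.90 north. Direction back to start is (2693.59, -1078.90): bearing = atan2(2693.59, -1078.90) mod 360° = 111.83° ≈ 112°.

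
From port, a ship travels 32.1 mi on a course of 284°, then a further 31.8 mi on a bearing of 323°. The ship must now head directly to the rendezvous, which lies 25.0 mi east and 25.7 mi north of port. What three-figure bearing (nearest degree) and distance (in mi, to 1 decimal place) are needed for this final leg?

096°, 75.7 mi

Leg 1 (284°, 32.1 mi): east 32.1 sin 284° = -31.15, north 32.1 cos 284° = 7.77
Leg 2 (323°, 31.8 mi): east 31.8 sin 323° = -19.14, north 31.8 cos 323° = 25.40
Current position: (-50.28, 33.16). Target: (25.0, 25.7). Remaining: Δeast = 75.28, Δnorth = -7.46.
Bearing = atan2(75.28, -7.46) mod 360° = 95.66°; distance = √((75.28)² + (-7.46)²) = 75.653 mi.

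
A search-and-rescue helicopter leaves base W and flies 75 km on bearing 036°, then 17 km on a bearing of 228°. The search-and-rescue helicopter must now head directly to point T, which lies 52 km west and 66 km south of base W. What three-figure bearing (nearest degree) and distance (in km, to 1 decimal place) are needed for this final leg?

Leg 1 (036°, 75 km): east 75 sin 36° = 44.08, north 75 cos 36° = 60.68
Leg 2 (228°, 17 km): east 17 sin 228° = -12.63, north 17 cos 228° = -11.38
Current position: (31.45, 49.30). Target: (-52, -66). Remaining: Δeast = -83.45, Δnorth = -115.30.
Bearing = atan2(-83.45, -115.30) mod 360° = 215.90°; distance = √((-83.45)² + (-115.30)²) = 142.332 km.

216°, 142.3 km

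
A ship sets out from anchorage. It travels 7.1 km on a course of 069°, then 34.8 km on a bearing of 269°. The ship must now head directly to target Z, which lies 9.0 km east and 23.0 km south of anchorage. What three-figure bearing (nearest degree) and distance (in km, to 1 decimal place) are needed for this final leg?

124°, 44.8 km

Leg 1 (069°, 7.1 km): east 7.1 sin 69° = 6.63, north 7.1 cos 69° = 2.54
Leg 2 (269°, 34.8 km): east 34.8 sin 269° = -34.79, north 34.8 cos 269° = -0.61
Current position: (-28.17, 1.94). Target: (9.0, -23.0). Remaining: Δeast = 37.17, Δnorth = -24.94.
Bearing = atan2(37.17, -24.94) mod 360° = 123.86°; distance = √((37.17)² + (-24.94)²) = 44.757 km.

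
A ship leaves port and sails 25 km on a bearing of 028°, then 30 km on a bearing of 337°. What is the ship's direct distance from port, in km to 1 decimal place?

Leg 1 (028°, 25 km): east 25 sin 28° = 11.74, north 25 cos 28° = 22.07
Leg 2 (337°, 30 km): east 30 sin 337° = -11.72, north 30 cos 337° = 27.62
Net: 0.01 east, 49.69 north. Distance = √((0.01)² + (49.69)²) = 49.689 km.

49.7 km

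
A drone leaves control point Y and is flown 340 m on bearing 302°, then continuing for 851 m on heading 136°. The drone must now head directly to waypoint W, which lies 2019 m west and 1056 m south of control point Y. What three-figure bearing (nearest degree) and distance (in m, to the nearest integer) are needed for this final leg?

255°, 2404 m

Leg 1 (302°, 340 m): east 340 sin 302° = -288.34, north 340 cos 302° = 180.17
Leg 2 (136°, 851 m): east 851 sin 136° = 591.15, north 851 cos 136° = -612.16
Current position: (302.82, -431.99). Target: (-2019, -1056). Remaining: Δeast = -2321.82, Δnorth = -624.01.
Bearing = atan2(-2321.82, -624.01) mod 360° = 254.96°; distance = √((-2321.82)² + (-624.01)²) = 2404.211 m.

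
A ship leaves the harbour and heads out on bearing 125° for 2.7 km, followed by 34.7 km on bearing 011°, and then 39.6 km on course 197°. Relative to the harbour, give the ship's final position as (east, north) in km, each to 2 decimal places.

(-2.75, -5.36)

Leg 1 (125°, 2.7 km): east 2.7 sin 125° = 2.21, north 2.7 cos 125° = -1.55
Leg 2 (011°, 34.7 km): east 34.7 sin 11° = 6.62, north 34.7 cos 11° = 34.06
Leg 3 (197°, 39.6 km): east 39.6 sin 197° = -11.58, north 39.6 cos 197° = -37.87
Summing: -2.75 km east, -5.36 km north → (-2.75, -5.36).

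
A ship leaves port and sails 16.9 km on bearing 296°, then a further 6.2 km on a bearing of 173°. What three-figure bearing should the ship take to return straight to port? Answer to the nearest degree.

Leg 1 (296°, 16.9 km): east 16.9 sin 296° = -15.19, north 16.9 cos 296° = 7.41
Leg 2 (173°, 6.2 km): east 6.2 sin 173° = 0.76, north 6.2 cos 173° = -6.15
Net displacement: -14.43 east, 1.25 north. Direction back to start is (14.43, -1.25): bearing = atan2(14.43, -1.25) mod 360° = 94.97° ≈ 095°.

095°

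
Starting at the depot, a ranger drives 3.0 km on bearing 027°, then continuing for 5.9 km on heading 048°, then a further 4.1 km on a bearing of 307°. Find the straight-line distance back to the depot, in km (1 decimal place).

9.4 km

Leg 1 (027°, 3.0 km): east 3.0 sin 27° = 1.36, north 3.0 cos 27° = 2.67
Leg 2 (048°, 5.9 km): east 5.9 sin 48° = 4.38, north 5.9 cos 48° = 3.95
Leg 3 (307°, 4.1 km): east 4.1 sin 307° = -3.27, north 4.1 cos 307° = 2.47
Net: 2.47 east, 9.09 north. Distance = √((2.47)² + (9.09)²) = 9.419 km.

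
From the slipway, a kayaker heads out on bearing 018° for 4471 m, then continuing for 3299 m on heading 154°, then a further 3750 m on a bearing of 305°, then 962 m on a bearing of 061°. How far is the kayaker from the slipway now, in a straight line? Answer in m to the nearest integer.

3950 m

Leg 1 (018°, 4471 m): east 4471 sin 18° = 1381.61, north 4471 cos 18° = 4252.17
Leg 2 (154°, 3299 m): east 3299 sin 154° = 1446.19, north 3299 cos 154° = -2965.12
Leg 3 (305°, 3750 m): east 3750 sin 305° = -3071.82, north 3750 cos 305° = 2150.91
Leg 4 (061°, 962 m): east 962 sin 61° = 841.38, north 962 cos 61° = 466.39
Net: 597.37 east, 3904.35 north. Distance = √((597.37)² + (3904.35)²) = 3949.785 m.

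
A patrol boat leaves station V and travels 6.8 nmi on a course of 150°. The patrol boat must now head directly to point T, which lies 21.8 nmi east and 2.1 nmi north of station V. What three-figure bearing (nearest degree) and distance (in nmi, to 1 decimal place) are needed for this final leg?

067°, 20.1 nmi

Leg 1 (150°, 6.8 nmi): east 6.8 sin 150° = 3.40, north 6.8 cos 150° = -5.89
Current position: (3.40, -5.89). Target: (21.8, 2.1). Remaining: Δeast = 18.40, Δnorth = 7.99.
Bearing = atan2(18.40, 7.99) mod 360° = 66.53°; distance = √((18.40)² + (7.99)²) = 20.060 nmi.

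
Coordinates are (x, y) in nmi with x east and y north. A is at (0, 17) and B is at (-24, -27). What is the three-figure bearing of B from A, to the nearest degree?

Δeast = -24 − 0 = -24.00; Δnorth = -27 − 17 = -44.00.
Bearing = atan2(Δeast, Δnorth) mod 360° = 208.61° ≈ 209°.

209°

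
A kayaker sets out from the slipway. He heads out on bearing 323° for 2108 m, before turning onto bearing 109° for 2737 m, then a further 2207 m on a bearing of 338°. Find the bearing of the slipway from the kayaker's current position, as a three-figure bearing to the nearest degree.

190°

Leg 1 (323°, 2108 m): east 2108 sin 323° = -1268.63, north 2108 cos 323° = 1683.52
Leg 2 (109°, 2737 m): east 2737 sin 109° = 2587.88, north 2737 cos 109° = -891.08
Leg 3 (338°, 2207 m): east 2207 sin 338° = -826.76, north 2207 cos 338° = 2046.29
Net displacement: 492.50 east, 2838.74 north. Direction back to start is (-492.50, -2838.74): bearing = atan2(-492.50, -2838.74) mod 360° = 189.84° ≈ 190°.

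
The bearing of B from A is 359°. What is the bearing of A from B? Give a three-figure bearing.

Back-bearing = 359° − 180° = 179°.

179°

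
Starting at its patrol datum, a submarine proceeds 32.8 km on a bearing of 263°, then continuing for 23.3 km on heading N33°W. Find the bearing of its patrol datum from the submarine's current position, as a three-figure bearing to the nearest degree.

Leg 1 (263°, 32.8 km): east 32.8 sin 263° = -32.56, north 32.8 cos 263° = -4.00
Leg 2 (N33°W, 23.3 km): east 23.3 sin 327° = -12.69, north 23.3 cos 327° = 19.54
Net displacement: -45.25 east, 15.54 north. Direction back to start is (45.25, -15.54): bearing = atan2(45.25, -15.54) mod 360° = 108.96° ≈ 109°.

109°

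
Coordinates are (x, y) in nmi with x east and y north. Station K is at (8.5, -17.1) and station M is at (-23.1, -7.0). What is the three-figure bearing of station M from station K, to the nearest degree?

288°

Δeast = -23.1 − 8.5 = -31.60; Δnorth = -7.0 − -17.1 = 10.10.
Bearing = atan2(Δeast, Δnorth) mod 360° = 287.72° ≈ 288°.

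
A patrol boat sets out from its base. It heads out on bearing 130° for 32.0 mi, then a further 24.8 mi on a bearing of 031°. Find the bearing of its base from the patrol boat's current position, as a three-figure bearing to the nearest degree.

269°

Leg 1 (130°, 32.0 mi): east 32.0 sin 130° = 24.51, north 32.0 cos 130° = -20.57
Leg 2 (031°, 24.8 mi): east 24.8 sin 31° = 12.77, north 24.8 cos 31° = 21.26
Net displacement: 37.29 east, 0.69 north. Direction back to start is (-37.29, -0.69): bearing = atan2(-37.29, -0.69) mod 360° = 268.94° ≈ 269°.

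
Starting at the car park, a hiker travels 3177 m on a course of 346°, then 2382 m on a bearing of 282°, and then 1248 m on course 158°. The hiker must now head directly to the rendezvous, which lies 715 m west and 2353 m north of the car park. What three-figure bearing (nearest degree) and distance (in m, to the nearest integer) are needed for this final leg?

Leg 1 (346°, 3177 m): east 3177 sin 346° = -768.59, north 3177 cos 346° = 3082.63
Leg 2 (282°, 2382 m): east 2382 sin 282° = -2329.95, north 2382 cos 282° = 495.25
Leg 3 (158°, 1248 m): east 1248 sin 158° = 467.51, north 1248 cos 158° = -1157.13
Current position: (-2631.02, 2420.75). Target: (-715, 2353). Remaining: Δeast = 1916.02, Δnorth = -67.75.
Bearing = atan2(1916.02, -67.75) mod 360° = 92.03°; distance = √((1916.02)² + (-67.75)²) = 1917.222 m.

092°, 1917 m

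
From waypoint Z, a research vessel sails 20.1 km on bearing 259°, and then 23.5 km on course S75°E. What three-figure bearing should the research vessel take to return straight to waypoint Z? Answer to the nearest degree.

Leg 1 (259°, 20.1 km): east 20.1 sin 259° = -19.73, north 20.1 cos 259° = -3.84
Leg 2 (S75°E, 23.5 km): east 23.5 sin 105° = 22.70, north 23.5 cos 105° = -6.08
Net displacement: 2.97 east, -9.92 north. Direction back to start is (-2.97, 9.92): bearing = atan2(-2.97, 9.92) mod 360° = 343.34° ≈ 343°.

343°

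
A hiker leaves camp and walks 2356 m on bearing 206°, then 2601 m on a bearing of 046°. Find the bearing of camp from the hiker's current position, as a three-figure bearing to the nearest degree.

Leg 1 (206°, 2356 m): east 2356 sin 206° = -1032.80, north 2356 cos 206° = -2117.56
Leg 2 (046°, 2601 m): east 2601 sin 46° = 1871.00, north 2601 cos 46° = 1806.81
Net displacement: 838.20 east, -310.75 north. Direction back to start is (-838.20, 310.75): bearing = atan2(-838.20, 310.75) mod 360° = 290.34° ≈ 290°.

290°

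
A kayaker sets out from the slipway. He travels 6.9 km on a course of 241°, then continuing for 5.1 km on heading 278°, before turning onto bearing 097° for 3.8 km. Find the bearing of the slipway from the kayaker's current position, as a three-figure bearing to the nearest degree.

067°

Leg 1 (241°, 6.9 km): east 6.9 sin 241° = -6.03, north 6.9 cos 241° = -3.35
Leg 2 (278°, 5.1 km): east 5.1 sin 278° = -5.05, north 5.1 cos 278° = 0.71
Leg 3 (097°, 3.8 km): east 3.8 sin 97° = 3.77, north 3.8 cos 97° = -0.46
Net displacement: -7.31 east, -3.10 north. Direction back to start is (7.31, 3.10): bearing = atan2(7.31, 3.10) mod 360° = 67.04° ≈ 067°.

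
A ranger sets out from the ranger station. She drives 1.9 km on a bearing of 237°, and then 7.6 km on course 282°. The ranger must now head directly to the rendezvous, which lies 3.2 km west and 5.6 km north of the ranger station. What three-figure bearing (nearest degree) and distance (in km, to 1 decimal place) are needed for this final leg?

049°, 7.7 km

Leg 1 (237°, 1.9 km): east 1.9 sin 237° = -1.59, north 1.9 cos 237° = -1.03
Leg 2 (282°, 7.6 km): east 7.6 sin 282° = -7.43, north 7.6 cos 282° = 1.58
Current position: (-9.03, 0.55). Target: (-3.2, 5.6). Remaining: Δeast = 5.83, Δnorth = 5.05.
Bearing = atan2(5.83, 5.05) mod 360° = 49.06°; distance = √((5.83)² + (5.05)²) = 7.714 km.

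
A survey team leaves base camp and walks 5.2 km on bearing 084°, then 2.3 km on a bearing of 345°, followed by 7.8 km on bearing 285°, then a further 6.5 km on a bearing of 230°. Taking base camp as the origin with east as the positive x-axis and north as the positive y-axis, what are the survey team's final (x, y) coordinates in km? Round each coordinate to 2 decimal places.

Leg 1 (084°, 5.2 km): east 5.2 sin 84° = 5.17, north 5.2 cos 84° = 0.54
Leg 2 (345°, 2.3 km): east 2.3 sin 345° = -0.60, north 2.3 cos 345° = 2.22
Leg 3 (285°, 7.8 km): east 7.8 sin 285° = -7.53, north 7.8 cos 285° = 2.02
Leg 4 (230°, 6.5 km): east 6.5 sin 230° = -4.98, north 6.5 cos 230° = -4.18
Summing: -7.94 km east, 0.61 km north → (-7.94, 0.61).

(-7.94, 0.61)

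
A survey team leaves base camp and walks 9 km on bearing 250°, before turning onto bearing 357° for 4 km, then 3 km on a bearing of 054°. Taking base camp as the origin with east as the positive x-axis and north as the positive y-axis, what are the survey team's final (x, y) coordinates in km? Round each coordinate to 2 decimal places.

Leg 1 (250°, 9 km): east 9 sin 250° = -8.46, north 9 cos 250° = -3.08
Leg 2 (357°, 4 km): east 4 sin 357° = -0.21, north 4 cos 357° = 3.99
Leg 3 (054°, 3 km): east 3 sin 54° = 2.43, north 3 cos 54° = 1.76
Summing: -6.24 km east, 2.68 km north → (-6.24, 2.68).

(-6.24, 2.68)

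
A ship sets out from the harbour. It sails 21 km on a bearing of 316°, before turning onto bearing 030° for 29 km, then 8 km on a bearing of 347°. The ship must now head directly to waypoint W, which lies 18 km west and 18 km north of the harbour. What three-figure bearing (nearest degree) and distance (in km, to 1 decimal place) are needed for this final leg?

208°, 34.1 km

Leg 1 (316°, 21 km): east 21 sin 316° = -14.59, north 21 cos 316° = 15.11
Leg 2 (030°, 29 km): east 29 sin 30° = 14.50, north 29 cos 30° = 25.11
Leg 3 (347°, 8 km): east 8 sin 347° = -1.80, north 8 cos 347° = 7.79
Current position: (-1.89, 48.02). Target: (-18, 18). Remaining: Δeast = -16.11, Δnorth = -30.02.
Bearing = atan2(-16.11, -30.02) mod 360° = 208.23°; distance = √((-16.11)² + (-30.02)²) = 34.067 km.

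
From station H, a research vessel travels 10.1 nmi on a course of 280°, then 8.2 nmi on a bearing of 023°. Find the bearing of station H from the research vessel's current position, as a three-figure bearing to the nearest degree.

144°

Leg 1 (280°, 10.1 nmi): east 10.1 sin 280° = -9.95, north 10.1 cos 280° = 1.75
Leg 2 (023°, 8.2 nmi): east 8.2 sin 23° = 3.20, north 8.2 cos 23° = 7.55
Net displacement: -6.74 east, 9.30 north. Direction back to start is (6.74, -9.30): bearing = atan2(6.74, -9.30) mod 360° = 144.06° ≈ 144°.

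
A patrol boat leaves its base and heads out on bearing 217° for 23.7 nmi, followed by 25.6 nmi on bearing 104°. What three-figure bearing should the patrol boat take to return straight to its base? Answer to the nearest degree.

Leg 1 (217°, 23.7 nmi): east 23.7 sin 217° = -14.26, north 23.7 cos 217° = -18.93
Leg 2 (104°, 25.6 nmi): east 25.6 sin 104° = 24.84, north 25.6 cos 104° = -6.19
Net displacement: 10.58 east, -25.12 north. Direction back to start is (-10.58, 25.12): bearing = atan2(-10.58, 25.12) mod 360° = 337.17° ≈ 337°.

337°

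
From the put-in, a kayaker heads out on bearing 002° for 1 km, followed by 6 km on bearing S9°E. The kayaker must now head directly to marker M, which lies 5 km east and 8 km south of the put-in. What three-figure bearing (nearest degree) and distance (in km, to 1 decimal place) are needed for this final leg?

127°, 5.1 km

Leg 1 (002°, 1 km): east 1 sin 2° = 0.03, north 1 cos 2° = 1.00
Leg 2 (S9°E, 6 km): east 6 sin 171° = 0.94, north 6 cos 171° = -5.93
Current position: (0.97, -4.93). Target: (5, -8). Remaining: Δeast = 4.03, Δnorth = -3.07.
Bearing = atan2(4.03, -3.07) mod 360° = 127.35°; distance = √((4.03)² + (-3.07)²) = 5.065 km.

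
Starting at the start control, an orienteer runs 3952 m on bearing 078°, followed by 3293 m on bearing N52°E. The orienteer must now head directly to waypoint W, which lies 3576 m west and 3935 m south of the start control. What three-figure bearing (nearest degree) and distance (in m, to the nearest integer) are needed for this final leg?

236°, 12114 m

Leg 1 (078°, 3952 m): east 3952 sin 78° = 3865.64, north 3952 cos 78° = 821.67
Leg 2 (N52°E, 3293 m): east 3293 sin 52° = 2594.92, north 3293 cos 52° = 2027.37
Current position: (6460.56, 2849.04). Target: (-3576, -3935). Remaining: Δeast = -10036.56, Δnorth = -6784.04.
Bearing = atan2(-10036.56, -6784.04) mod 360° = 235.94°; distance = √((-10036.56)² + (-6784.04)²) = 12114.277 m.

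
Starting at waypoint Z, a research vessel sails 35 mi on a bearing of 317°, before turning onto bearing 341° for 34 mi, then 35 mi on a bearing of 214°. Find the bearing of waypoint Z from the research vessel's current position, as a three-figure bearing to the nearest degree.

118°

Leg 1 (317°, 35 mi): east 35 sin 317° = -23.87, north 35 cos 317° = 25.60
Leg 2 (341°, 34 mi): east 34 sin 341° = -11.07, north 34 cos 341° = 32.15
Leg 3 (214°, 35 mi): east 35 sin 214° = -19.57, north 35 cos 214° = -29.02
Net displacement: -54.51 east, 28.73 north. Direction back to start is (54.51, -28.73): bearing = atan2(54.51, -28.73) mod 360° = 117.79° ≈ 118°.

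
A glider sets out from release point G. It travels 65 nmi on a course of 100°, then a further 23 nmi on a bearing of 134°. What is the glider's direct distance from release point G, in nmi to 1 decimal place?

Leg 1 (100°, 65 nmi): east 65 sin 100° = 64.01, north 65 cos 100° = -11.29
Leg 2 (134°, 23 nmi): east 23 sin 134° = 16.54, north 23 cos 134° = -15.98
Net: 80.56 east, -27.26 north. Distance = √((80.56)² + (-27.26)²) = 85.046 nmi.

85.0 nmi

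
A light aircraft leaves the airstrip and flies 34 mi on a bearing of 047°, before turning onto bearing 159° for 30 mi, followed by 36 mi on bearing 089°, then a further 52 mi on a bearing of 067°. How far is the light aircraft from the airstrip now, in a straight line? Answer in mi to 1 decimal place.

120.6 mi

Leg 1 (047°, 34 mi): east 34 sin 47° = 24.87, north 34 cos 47° = 23.19
Leg 2 (159°, 30 mi): east 30 sin 159° = 10.75, north 30 cos 159° = -28.01
Leg 3 (089°, 36 mi): east 36 sin 89° = 35.99, north 36 cos 89° = 0.63
Leg 4 (067°, 52 mi): east 52 sin 67° = 47.87, north 52 cos 67° = 20.32
Net: 119.48 east, 16.13 north. Distance = √((119.48)² + (16.13)²) = 120.561 mi.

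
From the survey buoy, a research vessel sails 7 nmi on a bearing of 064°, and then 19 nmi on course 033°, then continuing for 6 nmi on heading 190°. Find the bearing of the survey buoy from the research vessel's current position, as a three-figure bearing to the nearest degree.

230°

Leg 1 (064°, 7 nmi): east 7 sin 64° = 6.29, north 7 cos 64° = 3.07
Leg 2 (033°, 19 nmi): east 19 sin 33° = 10.35, north 19 cos 33° = 15.93
Leg 3 (190°, 6 nmi): east 6 sin 190° = -1.04, north 6 cos 190° = -5.91
Net displacement: 15.60 east, 13.09 north. Direction back to start is (-15.60, -13.09): bearing = atan2(-15.60, -13.09) mod 360° = 229.99° ≈ 230°.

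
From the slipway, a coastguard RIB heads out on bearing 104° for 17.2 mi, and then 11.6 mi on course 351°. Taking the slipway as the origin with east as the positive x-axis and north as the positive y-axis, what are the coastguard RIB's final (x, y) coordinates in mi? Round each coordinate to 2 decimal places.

(14.87, 7.30)

Leg 1 (104°, 17.2 mi): east 17.2 sin 104° = 16.69, north 17.2 cos 104° = -4.16
Leg 2 (351°, 11.6 mi): east 11.6 sin 351° = -1.81, north 11.6 cos 351° = 11.46
Summing: 14.87 mi east, 7.30 mi north → (14.87, 7.30).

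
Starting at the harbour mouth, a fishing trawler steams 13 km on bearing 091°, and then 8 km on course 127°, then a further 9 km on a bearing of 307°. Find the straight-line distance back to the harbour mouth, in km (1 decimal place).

Leg 1 (091°, 13 km): east 13 sin 91° = 13.00, north 13 cos 91° = -0.23
Leg 2 (127°, 8 km): east 8 sin 127° = 6.39, north 8 cos 127° = -4.81
Leg 3 (307°, 9 km): east 9 sin 307° = -7.19, north 9 cos 307° = 5.42
Net: 12.20 east, 0.37 north. Distance = √((12.20)² + (0.37)²) = 12.205 km.

12.2 km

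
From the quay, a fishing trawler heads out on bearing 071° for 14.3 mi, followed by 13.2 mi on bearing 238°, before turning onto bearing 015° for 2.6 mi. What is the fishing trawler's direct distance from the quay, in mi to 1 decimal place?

Leg 1 (071°, 14.3 mi): east 14.3 sin 71° = 13.52, north 14.3 cos 71° = 4.66
Leg 2 (238°, 13.2 mi): east 13.2 sin 238° = -11.19, north 13.2 cos 238° = -6.99
Leg 3 (015°, 2.6 mi): east 2.6 sin 15° = 0.67, north 2.6 cos 15° = 2.51
Net: 3.00 east, 0.17 north. Distance = √((3.00)² + (0.17)²) = 3.005 mi.

3.0 mi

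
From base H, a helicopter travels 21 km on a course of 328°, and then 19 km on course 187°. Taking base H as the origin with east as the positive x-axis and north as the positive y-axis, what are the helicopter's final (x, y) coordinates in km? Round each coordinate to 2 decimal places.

Leg 1 (328°, 21 km): east 21 sin 328° = -11.13, north 21 cos 328° = 17.81
Leg 2 (187°, 19 km): east 19 sin 187° = -2.32, north 19 cos 187° = -18.86
Summing: -13.44 km east, -1.05 km north → (-13.44, -1.05).

(-13.44, -1.05)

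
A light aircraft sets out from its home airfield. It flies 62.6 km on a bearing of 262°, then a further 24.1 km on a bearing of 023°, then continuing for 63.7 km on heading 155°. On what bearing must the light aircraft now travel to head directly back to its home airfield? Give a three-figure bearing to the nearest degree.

Leg 1 (262°, 62.6 km): east 62.6 sin 262° = -61.99, north 62.6 cos 262° = -8.71
Leg 2 (023°, 24.1 km): east 24.1 sin 23° = 9.42, north 24.1 cos 23° = 22.18
Leg 3 (155°, 63.7 km): east 63.7 sin 155° = 26.92, north 63.7 cos 155° = -57.73
Net displacement: -25.65 east, -44.26 north. Direction back to start is (25.65, 44.26): bearing = atan2(25.65, 44.26) mod 360° = 30.10° ≈ 030°.

030°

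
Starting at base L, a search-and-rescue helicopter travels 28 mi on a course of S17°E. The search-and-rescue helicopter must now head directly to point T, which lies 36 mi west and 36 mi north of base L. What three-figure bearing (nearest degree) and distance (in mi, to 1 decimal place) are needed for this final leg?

325°, 76.8 mi

Leg 1 (S17°E, 28 mi): east 28 sin 163° = 8.19, north 28 cos 163° = -26.78
Current position: (8.19, -26.78). Target: (-36, 36). Remaining: Δeast = -44.19, Δnorth = 62.78.
Bearing = atan2(-44.19, 62.78) mod 360° = 324.86°; distance = √((-44.19)² + (62.78)²) = 76.768 mi.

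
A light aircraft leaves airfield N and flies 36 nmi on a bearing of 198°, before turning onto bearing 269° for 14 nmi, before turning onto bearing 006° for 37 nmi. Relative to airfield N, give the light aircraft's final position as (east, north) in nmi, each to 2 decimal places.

Leg 1 (198°, 36 nmi): east 36 sin 198° = -11.12, north 36 cos 198° = -34.24
Leg 2 (269°, 14 nmi): east 14 sin 269° = -14.00, north 14 cos 269° = -0.24
Leg 3 (006°, 37 nmi): east 37 sin 6° = 3.87, north 37 cos 6° = 36.80
Summing: -21.25 nmi east, 2.31 nmi north → (-21.25, 2.31).

(-21.25, 2.31)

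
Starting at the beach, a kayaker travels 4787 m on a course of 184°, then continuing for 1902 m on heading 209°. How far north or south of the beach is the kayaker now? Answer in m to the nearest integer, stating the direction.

Leg 1 (184°, 4787 m): east 4787 sin 184° = -333.92, north 4787 cos 184° = -4775.34
Leg 2 (209°, 1902 m): east 1902 sin 209° = -922.11, north 1902 cos 209° = -1663.53
Net north component: -6438.87 m.

6439 m south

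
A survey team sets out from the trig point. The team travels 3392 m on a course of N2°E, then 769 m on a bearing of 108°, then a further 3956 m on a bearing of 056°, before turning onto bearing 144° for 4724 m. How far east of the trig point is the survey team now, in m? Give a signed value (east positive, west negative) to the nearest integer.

Leg 1 (N2°E, 3392 m): east 3392 sin 2° = 118.38, north 3392 cos 2° = 3389.93
Leg 2 (108°, 769 m): east 769 sin 108° = 731.36, north 769 cos 108° = -237.63
Leg 3 (056°, 3956 m): east 3956 sin 56° = 3279.67, north 3956 cos 56° = 2212.17
Leg 4 (144°, 4724 m): east 4724 sin 144° = 2776.70, north 4724 cos 144° = -3821.80
Net east component: 6906.11 m.

6906 m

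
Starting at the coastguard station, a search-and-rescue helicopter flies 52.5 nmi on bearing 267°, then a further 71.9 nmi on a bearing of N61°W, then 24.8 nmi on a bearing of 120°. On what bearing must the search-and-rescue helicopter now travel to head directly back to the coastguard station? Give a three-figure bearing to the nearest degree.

Leg 1 (267°, 52.5 nmi): east 52.5 sin 267° = -52.43, north 52.5 cos 267° = -2.75
Leg 2 (N61°W, 71.9 nmi): east 71.9 sin 299° = -62.89, north 71.9 cos 299° = 34.86
Leg 3 (120°, 24.8 nmi): east 24.8 sin 120° = 21.48, north 24.8 cos 120° = -12.40
Net displacement: -93.84 east, 19.71 north. Direction back to start is (93.84, -19.71): bearing = atan2(93.84, -19.71) mod 360° = 101.86° ≈ 102°.

102°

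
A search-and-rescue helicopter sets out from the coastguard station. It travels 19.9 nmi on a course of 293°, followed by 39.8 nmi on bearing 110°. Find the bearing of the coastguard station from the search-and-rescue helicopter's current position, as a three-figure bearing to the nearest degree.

Leg 1 (293°, 19.9 nmi): east 19.9 sin 293° = -18.32, north 19.9 cos 293° = 7.78
Leg 2 (110°, 39.8 nmi): east 39.8 sin 110° = 37.40, north 39.8 cos 110° = -13.61
Net displacement: 19.08 east, -5.84 north. Direction back to start is (-19.08, 5.84): bearing = atan2(-19.08, 5.84) mod 360° = 287.01° ≈ 287°.

287°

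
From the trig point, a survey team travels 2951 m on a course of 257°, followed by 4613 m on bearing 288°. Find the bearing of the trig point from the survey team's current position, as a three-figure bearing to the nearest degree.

Leg 1 (257°, 2951 m): east 2951 sin 257° = -2875.37, north 2951 cos 257° = -663.83
Leg 2 (288°, 4613 m): east 4613 sin 288° = -4387.22, north 4613 cos 288° = 1425.50
Net displacement: -7262.59 east, 761.66 north. Direction back to start is (7262.59, -761.66): bearing = atan2(7262.59, -761.66) mod 360° = 95.99° ≈ 096°.

096°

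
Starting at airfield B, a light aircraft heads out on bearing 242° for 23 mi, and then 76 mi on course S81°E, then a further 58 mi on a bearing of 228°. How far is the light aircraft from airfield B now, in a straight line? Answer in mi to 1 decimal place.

62.6 mi

Leg 1 (242°, 23 mi): east 23 sin 242° = -20.31, north 23 cos 242° = -10.80
Leg 2 (S81°E, 76 mi): east 76 sin 99° = 75.06, north 76 cos 99° = -11.89
Leg 3 (228°, 58 mi): east 58 sin 228° = -43.10, north 58 cos 228° = -38.81
Net: 11.65 east, -61.50 north. Distance = √((11.65)² + (-61.50)²) = 62.591 mi.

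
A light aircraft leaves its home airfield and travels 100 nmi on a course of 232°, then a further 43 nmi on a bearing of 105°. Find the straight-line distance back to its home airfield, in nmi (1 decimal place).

Leg 1 (232°, 100 nmi): east 100 sin 232° = -78.80, north 100 cos 232° = -61.57
Leg 2 (105°, 43 nmi): east 43 sin 105° = 41.53, north 43 cos 105° = -11.13
Net: -37.27 east, -72.70 north. Distance = √((-37.27)² + (-72.70)²) = 81.691 nmi.

81.7 nmi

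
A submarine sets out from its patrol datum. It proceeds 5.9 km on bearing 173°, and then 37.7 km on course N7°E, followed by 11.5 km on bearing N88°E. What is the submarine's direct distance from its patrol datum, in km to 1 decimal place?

Leg 1 (173°, 5.9 km): east 5.9 sin 173° = 0.72, north 5.9 cos 173° = -5.86
Leg 2 (N7°E, 37.7 km): east 37.7 sin 7° = 4.59, north 37.7 cos 7° = 37.42
Leg 3 (N88°E, 11.5 km): east 11.5 sin 88° = 11.49, north 11.5 cos 88° = 0.40
Net: 16.81 east, 31.96 north. Distance = √((16.81)² + (31.96)²) = 36.113 km.

36.1 km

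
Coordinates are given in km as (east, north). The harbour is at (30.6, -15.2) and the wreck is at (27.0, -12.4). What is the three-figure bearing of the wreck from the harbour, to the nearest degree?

308°

Δeast = 27.0 − 30.6 = -3.60; Δnorth = -12.4 − -15.2 = 2.80.
Bearing = atan2(Δeast, Δnorth) mod 360° = 307.87° ≈ 308°.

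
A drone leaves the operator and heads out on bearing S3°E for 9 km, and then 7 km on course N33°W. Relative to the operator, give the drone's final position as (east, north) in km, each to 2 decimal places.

(-3.34, -3.12)

Leg 1 (S3°E, 9 km): east 9 sin 177° = 0.47, north 9 cos 177° = -8.99
Leg 2 (N33°W, 7 km): east 7 sin 327° = -3.81, north 7 cos 327° = 5.87
Summing: -3.34 km east, -3.12 km north → (-3.34, -3.12).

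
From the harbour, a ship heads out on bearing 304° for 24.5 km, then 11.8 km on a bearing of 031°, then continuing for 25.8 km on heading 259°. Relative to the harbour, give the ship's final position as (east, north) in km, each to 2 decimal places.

(-39.56, 18.89)

Leg 1 (304°, 24.5 km): east 24.5 sin 304° = -20.31, north 24.5 cos 304° = 13.70
Leg 2 (031°, 11.8 km): east 11.8 sin 31° = 6.08, north 11.8 cos 31° = 10.11
Leg 3 (259°, 25.8 km): east 25.8 sin 259° = -25.33, north 25.8 cos 259° = -4.92
Summing: -39.56 km east, 18.89 km north → (-39.56, 18.89).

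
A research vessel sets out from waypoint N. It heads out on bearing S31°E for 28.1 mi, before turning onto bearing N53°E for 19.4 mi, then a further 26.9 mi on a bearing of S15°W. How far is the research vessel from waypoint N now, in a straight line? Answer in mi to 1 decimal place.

Leg 1 (S31°E, 28.1 mi): east 28.1 sin 149° = 14.47, north 28.1 cos 149° = -24.09
Leg 2 (N53°E, 19.4 mi): east 19.4 sin 53° = 15.49, north 19.4 cos 53° = 11.68
Leg 3 (S15°W, 26.9 mi): east 26.9 sin 195° = -6.96, north 26.9 cos 195° = -25.98
Net: 23.00 east, -38.39 north. Distance = √((23.00)² + (-38.39)²) = 44.758 mi.

44.8 mi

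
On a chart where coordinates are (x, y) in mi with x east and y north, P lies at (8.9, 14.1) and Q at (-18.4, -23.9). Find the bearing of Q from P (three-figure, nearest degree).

216°

Δeast = -18.4 − 8.9 = -27.30; Δnorth = -23.9 − 14.1 = -38.00.
Bearing = atan2(Δeast, Δnorth) mod 360° = 215.69° ≈ 216°.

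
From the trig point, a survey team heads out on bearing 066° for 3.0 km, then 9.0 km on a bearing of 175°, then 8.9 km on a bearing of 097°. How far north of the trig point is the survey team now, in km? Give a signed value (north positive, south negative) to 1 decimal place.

Leg 1 (066°, 3.0 km): east 3.0 sin 66° = 2.74, north 3.0 cos 66° = 1.22
Leg 2 (175°, 9.0 km): east 9.0 sin 175° = 0.78, north 9.0 cos 175° = -8.97
Leg 3 (097°, 8.9 km): east 8.9 sin 97° = 8.83, north 8.9 cos 97° = -1.08
Net north component: -8.83 km.

-8.8 km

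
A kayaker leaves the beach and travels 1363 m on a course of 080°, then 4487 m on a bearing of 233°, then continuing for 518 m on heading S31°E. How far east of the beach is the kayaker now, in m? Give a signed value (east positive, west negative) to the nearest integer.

-1974 m

Leg 1 (080°, 1363 m): east 1363 sin 80° = 1342.29, north 1363 cos 80° = 236.68
Leg 2 (233°, 4487 m): east 4487 sin 233° = -3583.48, north 4487 cos 233° = -2700.34
Leg 3 (S31°E, 518 m): east 518 sin 149° = 266.79, north 518 cos 149° = -444.01
Net east component: -1974.39 m.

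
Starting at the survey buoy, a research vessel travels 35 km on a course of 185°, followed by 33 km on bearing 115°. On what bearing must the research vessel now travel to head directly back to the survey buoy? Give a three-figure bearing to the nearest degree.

331°

Leg 1 (185°, 35 km): east 35 sin 185° = -3.05, north 35 cos 185° = -34.87
Leg 2 (115°, 33 km): east 33 sin 115° = 29.91, north 33 cos 115° = -13.95
Net displacement: 26.86 east, -48.81 north. Direction back to start is (-26.86, 48.81): bearing = atan2(-26.86, 48.81) mod 360° = 331.18° ≈ 331°.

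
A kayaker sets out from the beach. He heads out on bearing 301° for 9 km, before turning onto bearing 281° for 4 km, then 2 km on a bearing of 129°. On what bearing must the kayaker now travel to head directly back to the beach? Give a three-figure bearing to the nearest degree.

112°

Leg 1 (301°, 9 km): east 9 sin 301° = -7.71, north 9 cos 301° = 4.64
Leg 2 (281°, 4 km): east 4 sin 281° = -3.93, north 4 cos 281° = 0.76
Leg 3 (129°, 2 km): east 2 sin 129° = 1.55, north 2 cos 129° = -1.26
Net displacement: -10.09 east, 4.14 north. Direction back to start is (10.09, -4.14): bearing = atan2(10.09, -4.14) mod 360° = 112.31° ≈ 112°.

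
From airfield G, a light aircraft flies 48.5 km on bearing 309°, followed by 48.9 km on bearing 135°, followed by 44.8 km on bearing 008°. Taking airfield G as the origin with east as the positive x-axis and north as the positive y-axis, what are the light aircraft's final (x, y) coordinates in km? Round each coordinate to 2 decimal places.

Leg 1 (309°, 48.5 km): east 48.5 sin 309° = -37.69, north 48.5 cos 309° = 30.52
Leg 2 (135°, 48.9 km): east 48.9 sin 135° = 34.58, north 48.9 cos 135° = -34.58
Leg 3 (008°, 44.8 km): east 44.8 sin 8° = 6.23, north 44.8 cos 8° = 44.36
Summing: 3.12 km east, 40.31 km north → (3.12, 40.31).

(3.12, 40.31)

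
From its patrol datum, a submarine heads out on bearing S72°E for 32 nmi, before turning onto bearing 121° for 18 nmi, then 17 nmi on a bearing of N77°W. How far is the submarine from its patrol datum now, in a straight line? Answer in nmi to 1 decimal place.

33.1 nmi

Leg 1 (S72°E, 32 nmi): east 32 sin 108° = 30.43, north 32 cos 108° = -9.89
Leg 2 (121°, 18 nmi): east 18 sin 121° = 15.43, north 18 cos 121° = -9.27
Leg 3 (N77°W, 17 nmi): east 17 sin 283° = -16.56, north 17 cos 283° = 3.82
Net: 29.30 east, -15.34 north. Distance = √((29.30)² + (-15.34)²) = 33.069 nmi.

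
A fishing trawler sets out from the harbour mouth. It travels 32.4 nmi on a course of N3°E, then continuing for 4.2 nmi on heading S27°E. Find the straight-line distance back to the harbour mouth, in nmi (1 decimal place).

Leg 1 (N3°E, 32.4 nmi): east 32.4 sin 3° = 1.70, north 32.4 cos 3° = 32.36
Leg 2 (S27°E, 4.2 nmi): east 4.2 sin 153° = 1.91, north 4.2 cos 153° = -3.74
Net: 3.60 east, 28.61 north. Distance = √((3.60)² + (28.61)²) = 28.839 nmi.

28.8 nmi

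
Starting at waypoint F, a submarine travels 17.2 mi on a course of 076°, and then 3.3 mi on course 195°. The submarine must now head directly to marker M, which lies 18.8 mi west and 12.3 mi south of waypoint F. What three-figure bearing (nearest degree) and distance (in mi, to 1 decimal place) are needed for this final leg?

249°, 37.1 mi

Leg 1 (076°, 17.2 mi): east 17.2 sin 76° = 16.69, north 17.2 cos 76° = 4.16
Leg 2 (195°, 3.3 mi): east 3.3 sin 195° = -0.85, north 3.3 cos 195° = -3.19
Current position: (15.83, 0.97). Target: (-18.8, -12.3). Remaining: Δeast = -34.63, Δnorth = -13.27.
Bearing = atan2(-34.63, -13.27) mod 360° = 249.03°; distance = √((-34.63)² + (-13.27)²) = 37.091 mi.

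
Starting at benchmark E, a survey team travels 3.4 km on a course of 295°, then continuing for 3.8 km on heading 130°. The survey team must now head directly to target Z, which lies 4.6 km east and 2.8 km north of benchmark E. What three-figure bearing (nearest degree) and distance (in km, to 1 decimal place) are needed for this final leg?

051°, 6.1 km

Leg 1 (295°, 3.4 km): east 3.4 sin 295° = -3.08, north 3.4 cos 295° = 1.44
Leg 2 (130°, 3.8 km): east 3.8 sin 130° = 2.91, north 3.8 cos 130° = -2.44
Current position: (-0.17, -1.01). Target: (4.6, 2.8). Remaining: Δeast = 4.77, Δnorth = 3.81.
Bearing = atan2(4.77, 3.81) mod 360° = 51.42°; distance = √((4.77)² + (3.81)²) = 6.103 km.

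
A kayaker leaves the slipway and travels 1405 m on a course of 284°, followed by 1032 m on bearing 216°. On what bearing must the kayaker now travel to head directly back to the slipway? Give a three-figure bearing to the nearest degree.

076°

Leg 1 (284°, 1405 m): east 1405 sin 284° = -1363.27, north 1405 cos 284° = 339.90
Leg 2 (216°, 1032 m): east 1032 sin 216° = -606.59, north 1032 cos 216° = -834.91
Net displacement: -1969.86 east, -495.01 north. Direction back to start is (1969.86, 495.01): bearing = atan2(1969.86, 495.01) mod 360° = 75.89° ≈ 076°.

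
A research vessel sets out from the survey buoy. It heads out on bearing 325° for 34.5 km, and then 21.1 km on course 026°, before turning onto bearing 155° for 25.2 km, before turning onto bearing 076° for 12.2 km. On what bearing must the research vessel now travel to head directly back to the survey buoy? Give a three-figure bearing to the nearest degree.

204°

Leg 1 (325°, 34.5 km): east 34.5 sin 325° = -19.79, north 34.5 cos 325° = 28.26
Leg 2 (026°, 21.1 km): east 21.1 sin 26° = 9.25, north 21.1 cos 26° = 18.96
Leg 3 (155°, 25.2 km): east 25.2 sin 155° = 10.65, north 25.2 cos 155° = -22.84
Leg 4 (076°, 12.2 km): east 12.2 sin 76° = 11.84, north 12.2 cos 76° = 2.95
Net displacement: 11.95 east, 27.34 north. Direction back to start is (-11.95, -27.34): bearing = atan2(-11.95, -27.34) mod 360° = 203.61° ≈ 204°.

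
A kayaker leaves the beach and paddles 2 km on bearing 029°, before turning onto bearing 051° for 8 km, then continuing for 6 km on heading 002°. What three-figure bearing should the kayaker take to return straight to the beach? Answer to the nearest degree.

210°

Leg 1 (029°, 2 km): east 2 sin 29° = 0.97, north 2 cos 29° = 1.75
Leg 2 (051°, 8 km): east 8 sin 51° = 6.22, north 8 cos 51° = 5.03
Leg 3 (002°, 6 km): east 6 sin 2° = 0.21, north 6 cos 2° = 6.00
Net displacement: 7.40 east, 12.78 north. Direction back to start is (-7.40, -12.78): bearing = atan2(-7.40, -12.78) mod 360° = 210.06° ≈ 210°.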